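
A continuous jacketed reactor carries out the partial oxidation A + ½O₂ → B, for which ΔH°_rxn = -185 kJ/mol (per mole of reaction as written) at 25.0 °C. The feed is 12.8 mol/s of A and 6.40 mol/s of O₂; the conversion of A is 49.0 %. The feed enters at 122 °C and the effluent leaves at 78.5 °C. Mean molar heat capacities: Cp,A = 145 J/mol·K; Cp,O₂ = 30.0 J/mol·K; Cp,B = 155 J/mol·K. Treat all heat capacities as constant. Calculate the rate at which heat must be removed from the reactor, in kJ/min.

Extent of reaction ξ = 0.490 × 12.8 = 6.272 mol/s
Reaction term: ξ·ΔH°_rxn = 6.272 × -185 = -1160.3 kJ/s
Sensible, feed 122→25 °C: -198.66 kJ/s
Outlet flows (mol/s): A 6.528, O₂ 3.264, B 6.272
Sensible, products 25→78.5 °C: 107.89 kJ/s
Q = ΔH = -1251.1 kJ/s = -1251.1 kW
Heat removed = 75065 kJ/min

Q_out = 75100 kJ/min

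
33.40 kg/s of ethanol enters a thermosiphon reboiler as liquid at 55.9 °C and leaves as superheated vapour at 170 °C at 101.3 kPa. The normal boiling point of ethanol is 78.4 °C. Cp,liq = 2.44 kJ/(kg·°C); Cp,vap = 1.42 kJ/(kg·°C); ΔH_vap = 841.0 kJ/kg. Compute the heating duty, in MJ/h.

Q = 123000 MJ/h

liquid 55.9→78.4 °C: 54.9 kJ/kg
vaporisation at 78.4 °C: 841 kJ/kg
vapour 78.4→170 °C: 130.07 kJ/kg
Δh = 54.9 + 841 + 130.07 = 1026 kJ/kg
Q = ṁ·Δh = 33.40 kg/s × 1026 kJ/kg = 34267 kJ/s
|Q| = 34267 kW = 123360 MJ/h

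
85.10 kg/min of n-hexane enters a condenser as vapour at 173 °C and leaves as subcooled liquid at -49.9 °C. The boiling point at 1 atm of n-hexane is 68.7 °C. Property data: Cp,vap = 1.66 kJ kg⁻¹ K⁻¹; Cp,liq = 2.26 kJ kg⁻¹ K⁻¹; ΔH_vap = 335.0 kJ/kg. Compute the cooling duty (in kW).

Q_c = 1100 kW

vapour 173→68.7 °C: -173.14 kJ/kg
condensation at 68.7 °C: -335 kJ/kg
liquid 68.7→-49.9 °C: -268.04 kJ/kg
Δh = -173.14 + -335 + -268.04 = -776.17 kJ/kg
Q = ṁ·Δh = 85.10 kg/min × -776.17 kJ/kg = -66052 kJ/min
|Q| = 1100.9 kW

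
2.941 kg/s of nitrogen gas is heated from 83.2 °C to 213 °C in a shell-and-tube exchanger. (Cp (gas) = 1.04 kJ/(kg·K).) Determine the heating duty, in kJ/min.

Q = ṁ·Cp·ΔT = 2.941 × 1.04 × (213 − 83.2) = 397.01 kJ/s
Heating duty = 23821 kJ/min

Q = 23800 kJ/min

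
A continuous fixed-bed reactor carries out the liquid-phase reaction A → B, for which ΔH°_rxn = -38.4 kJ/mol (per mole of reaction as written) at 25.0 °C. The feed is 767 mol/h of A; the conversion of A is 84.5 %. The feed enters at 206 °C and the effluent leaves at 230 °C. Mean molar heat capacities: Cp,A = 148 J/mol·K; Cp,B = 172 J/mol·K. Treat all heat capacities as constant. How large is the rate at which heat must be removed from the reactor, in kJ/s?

Extent of reaction ξ = 0.845 × 767 = 648.12 mol/h
Reaction term: ξ·ΔH°_rxn = 648.12 × -38.4 = -24888 kJ/h
Sensible, feed 206→25 °C: -20546 kJ/h
Outlet flows (mol/h): A 118.88, B 648.12
Sensible, products 25→230 °C: 26460 kJ/h
Q = ΔH = -18975 kJ/h = -5.2707 kW
Heat removed = 5.2707 kJ/s

Q_out = 5.27 kJ/s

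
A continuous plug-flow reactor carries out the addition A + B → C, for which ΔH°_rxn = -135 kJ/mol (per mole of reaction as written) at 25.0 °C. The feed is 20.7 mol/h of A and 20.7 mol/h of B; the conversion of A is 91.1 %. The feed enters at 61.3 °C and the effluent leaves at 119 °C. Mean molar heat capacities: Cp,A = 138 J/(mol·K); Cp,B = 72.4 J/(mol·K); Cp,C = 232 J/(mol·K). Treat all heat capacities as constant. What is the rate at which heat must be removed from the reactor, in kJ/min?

Extent of reaction ξ = 0.911 × 20.7 = 18.858 mol/h
Reaction term: ξ·ΔH°_rxn = 18.858 × -135 = -2545.8 kJ/h
Sensible, feed 61.3→25 °C: -158.1 kJ/h
Outlet flows (mol/h): A 1.8423, B 1.8423, C 18.858
Sensible, products 25→119 °C: 447.68 kJ/h
Q = ΔH = -2256.2 kJ/h = -0.62672 kW
Heat removed = 37.603 kJ/min

Q_out = 37.6 kJ/min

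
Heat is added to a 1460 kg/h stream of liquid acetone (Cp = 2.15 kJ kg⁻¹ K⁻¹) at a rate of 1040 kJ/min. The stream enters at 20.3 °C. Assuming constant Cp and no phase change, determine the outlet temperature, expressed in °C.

T_out = 40.2 °C

Q = 1040 kJ/min = 62400 kJ/h
ΔT = Q/(ṁ·Cp) = 62400/(1460×2.15) = 19.879 K
T_out = 20.3 + 19.879 = 40.179 °C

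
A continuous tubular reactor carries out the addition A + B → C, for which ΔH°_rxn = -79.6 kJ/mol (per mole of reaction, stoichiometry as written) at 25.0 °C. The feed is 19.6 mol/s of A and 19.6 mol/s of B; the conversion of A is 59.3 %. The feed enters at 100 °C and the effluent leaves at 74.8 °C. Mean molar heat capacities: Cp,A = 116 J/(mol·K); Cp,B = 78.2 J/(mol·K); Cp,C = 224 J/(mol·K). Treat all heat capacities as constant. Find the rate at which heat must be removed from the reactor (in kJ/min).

Extent of reaction ξ = 0.593 × 19.6 = 11.623 mol/s
Reaction term: ξ·ΔH°_rxn = 11.623 × -79.6 = -925.17 kJ/s
Sensible, feed 100→25 °C: -285.47 kJ/s
Outlet flows (mol/s): A 7.9772, B 7.9772, C 11.623
Sensible, products 25→74.8 °C: 206.8 kJ/s
Q = ΔH = -1003.8 kJ/s = -1003.8 kW
Heat removed = 60231 kJ/min

Q_out = 60200 kJ/min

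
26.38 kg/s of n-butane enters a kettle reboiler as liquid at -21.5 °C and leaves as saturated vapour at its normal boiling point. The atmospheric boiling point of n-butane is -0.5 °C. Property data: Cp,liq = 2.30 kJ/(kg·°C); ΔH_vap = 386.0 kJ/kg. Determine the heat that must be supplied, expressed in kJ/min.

liquid -21.5→-0.5 °C: 48.3 kJ/kg
vaporisation at -0.5 °C: 386 kJ/kg
Δh = 48.3 + 386 = 434.3 kJ/kg
Q = ṁ·Δh = 26.38 kg/s × 434.3 kJ/kg = 11457 kJ/s
|Q| = 11457 kW = 687410 kJ/min

Q = 687000 kJ/min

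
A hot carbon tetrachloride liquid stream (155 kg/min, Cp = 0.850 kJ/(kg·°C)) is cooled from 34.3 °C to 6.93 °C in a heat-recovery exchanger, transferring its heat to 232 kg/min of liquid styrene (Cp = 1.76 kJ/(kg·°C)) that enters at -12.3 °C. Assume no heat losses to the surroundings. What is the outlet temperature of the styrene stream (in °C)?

T_c,out = -3.47 °C

Heat released by hot stream: Q = 155 × 0.850 × (34.3 − 6.93) = 3606 kJ/min
Energy balance on cold side (adiabatic exchanger): Q = ṁ_c·Cp_c·(T_c,out − T_c,in)
T_c,out = -12.3 + 3606/(232 × 1.76) = -3.4687 °C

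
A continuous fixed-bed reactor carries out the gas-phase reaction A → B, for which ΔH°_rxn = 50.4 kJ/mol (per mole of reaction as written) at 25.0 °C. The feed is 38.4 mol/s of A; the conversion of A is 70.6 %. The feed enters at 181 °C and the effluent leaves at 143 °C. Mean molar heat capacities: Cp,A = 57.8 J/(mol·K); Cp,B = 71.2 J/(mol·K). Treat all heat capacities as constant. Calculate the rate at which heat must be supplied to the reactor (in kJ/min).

Extent of reaction ξ = 0.706 × 38.4 = 27.11 mol/s
Reaction term: ξ·ΔH°_rxn = 27.11 × 50.4 = 1366.4 kJ/s
Sensible, feed 181→25 °C: -346.25 kJ/s
Outlet flows (mol/s): A 11.29, B 27.11
Sensible, products 25→143 °C: 304.77 kJ/s
Q = ΔH = 1324.9 kJ/s = 1324.9 kW
Heat supplied = 79493 kJ/min

Q_in = 79500 kJ/min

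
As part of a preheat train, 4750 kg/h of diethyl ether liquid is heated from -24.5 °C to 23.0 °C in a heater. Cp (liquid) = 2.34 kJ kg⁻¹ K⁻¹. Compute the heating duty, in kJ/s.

Q = 147 kJ/s

Q = ṁ·Cp·ΔT = 4750 × 2.34 × (23.0 − -24.5) = 527960 kJ/h
Converting: 527960 / 3600 s = 146.66 kW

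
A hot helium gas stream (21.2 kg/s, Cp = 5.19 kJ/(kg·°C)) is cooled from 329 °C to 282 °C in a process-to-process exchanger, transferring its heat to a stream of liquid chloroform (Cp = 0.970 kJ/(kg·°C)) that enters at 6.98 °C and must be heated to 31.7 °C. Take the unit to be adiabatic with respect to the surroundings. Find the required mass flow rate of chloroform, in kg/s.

Heat released by hot stream: Q = 21.2 × 5.19 × (329 − 282) = 5171.3 kJ/s
Energy balance on cold side (adiabatic exchanger): Q = ṁ_c·Cp_c·(T_c,out − T_c,in)
ṁ_c = 5171.3 / [0.970 × (31.7 − 6.98)] = 215.67 kg/s

ṁ_c = 216 kg/s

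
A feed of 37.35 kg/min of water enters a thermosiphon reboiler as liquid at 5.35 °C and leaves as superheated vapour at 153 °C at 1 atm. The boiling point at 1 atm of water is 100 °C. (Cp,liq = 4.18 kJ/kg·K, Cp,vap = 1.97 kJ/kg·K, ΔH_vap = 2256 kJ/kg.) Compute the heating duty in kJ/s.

liquid 5.35→100 °C: 395.64 kJ/kg
vaporisation at 100 °C: 2256 kJ/kg
vapour 100→153 °C: 104.41 kJ/kg
Δh = 395.64 + 2256 + 104.41 = 2756 kJ/kg
Q = ṁ·Δh = 37.35 kg/min × 2756 kJ/kg = 102940 kJ/min
|Q| = 1715.6 kW

Q = 1720 kJ/s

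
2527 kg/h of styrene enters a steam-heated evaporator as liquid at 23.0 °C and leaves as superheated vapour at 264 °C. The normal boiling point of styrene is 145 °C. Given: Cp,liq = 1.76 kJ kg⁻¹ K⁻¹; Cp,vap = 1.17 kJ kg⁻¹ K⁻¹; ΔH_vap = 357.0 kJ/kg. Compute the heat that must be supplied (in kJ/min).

liquid 23.0→145 °C: 214.72 kJ/kg
vaporisation at 145 °C: 357 kJ/kg
vapour 145→264 °C: 139.23 kJ/kg
Δh = 214.72 + 357 + 139.23 = 710.95 kJ/kg
Q = ṁ·Δh = 2527 kg/h × 710.95 kJ/kg = 1.7966e+06 kJ/h
|Q| = 499.05 kW = 29943 kJ/min

Q = 29900 kJ/min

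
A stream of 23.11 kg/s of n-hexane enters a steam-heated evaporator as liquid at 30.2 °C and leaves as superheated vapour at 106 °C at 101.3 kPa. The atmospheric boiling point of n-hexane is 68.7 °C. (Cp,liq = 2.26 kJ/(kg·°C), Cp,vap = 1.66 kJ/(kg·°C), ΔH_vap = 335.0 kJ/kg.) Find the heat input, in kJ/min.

Q = 671000 kJ/min

liquid 30.2→68.7 °C: 87.01 kJ/kg
vaporisation at 68.7 °C: 335 kJ/kg
vapour 68.7→106 °C: 61.918 kJ/kg
Δh = 87.01 + 335 + 61.918 = 483.93 kJ/kg
Q = ṁ·Δh = 23.11 kg/s × 483.93 kJ/kg = 11184 kJ/s
|Q| = 11184 kW = 671010 kJ/min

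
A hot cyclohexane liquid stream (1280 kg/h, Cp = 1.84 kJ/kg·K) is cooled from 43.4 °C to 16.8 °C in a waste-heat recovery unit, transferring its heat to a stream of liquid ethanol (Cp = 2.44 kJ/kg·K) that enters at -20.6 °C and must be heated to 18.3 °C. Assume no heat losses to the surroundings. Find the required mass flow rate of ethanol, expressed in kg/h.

Heat released by hot stream: Q = 1280 × 1.84 × (43.4 − 16.8) = 62648 kJ/h
Energy balance on cold side (adiabatic exchanger): Q = ṁ_c·Cp_c·(T_c,out − T_c,in)
ṁ_c = 62648 / [2.44 × (18.3 − -20.6)] = 660.04 kg/h

ṁ_c = 660 kg/h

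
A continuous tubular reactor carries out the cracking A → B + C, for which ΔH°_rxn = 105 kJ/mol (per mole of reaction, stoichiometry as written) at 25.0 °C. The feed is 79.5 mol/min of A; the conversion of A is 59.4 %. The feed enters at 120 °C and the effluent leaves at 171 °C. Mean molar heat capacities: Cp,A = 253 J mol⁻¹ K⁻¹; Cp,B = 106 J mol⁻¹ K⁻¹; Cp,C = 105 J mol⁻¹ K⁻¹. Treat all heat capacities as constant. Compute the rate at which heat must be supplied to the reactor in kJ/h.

Q_in = 342000 kJ/h

Extent of reaction ξ = 0.594 × 79.5 = 47.223 mol/min
Reaction term: ξ·ΔH°_rxn = 47.223 × 105 = 4958.4 kJ/min
Sensible, feed 120→25 °C: -1910.8 kJ/min
Outlet flows (mol/min): A 32.277, B 47.223, C 47.223
Sensible, products 25→171 °C: 2647 kJ/min
Q = ΔH = 5694.6 kJ/min = 94.911 kW
Heat supplied = 341680 kJ/h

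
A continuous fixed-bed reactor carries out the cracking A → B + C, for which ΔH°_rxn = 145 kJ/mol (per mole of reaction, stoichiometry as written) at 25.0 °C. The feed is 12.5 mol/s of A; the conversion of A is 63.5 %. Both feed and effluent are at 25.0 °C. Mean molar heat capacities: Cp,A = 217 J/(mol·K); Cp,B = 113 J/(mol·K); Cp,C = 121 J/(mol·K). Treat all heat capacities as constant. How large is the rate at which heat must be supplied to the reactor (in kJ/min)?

Q_in = 69100 kJ/min

Extent of reaction ξ = 0.635 × 12.5 = 7.9375 mol/s
Reaction term: ξ·ΔH°_rxn = 7.9375 × 145 = 1150.9 kJ/s
Q = ΔH = 1150.9 kJ/s = 1150.9 kW
Heat supplied = 69056 kJ/min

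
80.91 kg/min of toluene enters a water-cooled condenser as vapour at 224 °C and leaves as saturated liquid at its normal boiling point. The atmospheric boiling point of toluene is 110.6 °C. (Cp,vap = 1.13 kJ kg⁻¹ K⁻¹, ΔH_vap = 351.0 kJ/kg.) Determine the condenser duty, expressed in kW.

vapour 224→110.6 °C: -128.14 kJ/kg
condensation at 110.6 °C: -351 kJ/kg
Δh = -128.14 + -351 = -479.14 kJ/kg
Q = ṁ·Δh = 80.91 kg/min × -479.14 kJ/kg = -38767 kJ/min
|Q| = 646.12 kW

Q_c = 646 kW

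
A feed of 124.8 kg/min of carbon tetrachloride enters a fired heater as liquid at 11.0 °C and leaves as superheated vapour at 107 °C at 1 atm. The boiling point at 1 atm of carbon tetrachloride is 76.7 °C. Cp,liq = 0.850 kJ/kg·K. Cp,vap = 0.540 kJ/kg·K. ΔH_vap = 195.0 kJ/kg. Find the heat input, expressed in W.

Q = 556000 W

liquid 11.0→76.7 °C: 55.845 kJ/kg
vaporisation at 76.7 °C: 195 kJ/kg
vapour 76.7→107 °C: 16.362 kJ/kg
Δh = 55.845 + 195 + 16.362 = 267.21 kJ/kg
Q = ṁ·Δh = 124.8 kg/min × 267.21 kJ/kg = 33347 kJ/min
|Q| = 555.79 kW = 555790 W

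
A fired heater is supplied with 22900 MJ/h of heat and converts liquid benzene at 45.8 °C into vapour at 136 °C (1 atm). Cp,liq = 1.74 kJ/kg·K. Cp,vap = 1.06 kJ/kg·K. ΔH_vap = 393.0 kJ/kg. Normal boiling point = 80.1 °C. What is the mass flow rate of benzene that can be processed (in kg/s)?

Δh = 1.74×(80.1−45.8) + 393.0 + 1.06×(136−80.1) = 511.94 kJ/kg
Q = 22900 MJ/h = 6361.1 kJ/s = 6361.1 kJ/s
ṁ = Q/Δh = 6361.1 / 511.94 = 12.426 kg/s

ṁ = 12.4 kg/s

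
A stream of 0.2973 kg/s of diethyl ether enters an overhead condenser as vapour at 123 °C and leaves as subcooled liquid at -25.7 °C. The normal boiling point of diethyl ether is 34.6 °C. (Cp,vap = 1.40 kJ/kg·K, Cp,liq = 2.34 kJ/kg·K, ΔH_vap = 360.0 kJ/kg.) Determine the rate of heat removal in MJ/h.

vapour 123→34.6 °C: -123.76 kJ/kg
condensation at 34.6 °C: -360 kJ/kg
liquid 34.6→-25.7 °C: -141.1 kJ/kg
Δh = -123.76 + -360 + -141.1 = -624.86 kJ/kg
Q = ṁ·Δh = 0.2973 kg/s × -624.86 kJ/kg = -185.77 kJ/s
|Q| = 185.77 kW = 668.78 MJ/h

Q_c = 669 MJ/h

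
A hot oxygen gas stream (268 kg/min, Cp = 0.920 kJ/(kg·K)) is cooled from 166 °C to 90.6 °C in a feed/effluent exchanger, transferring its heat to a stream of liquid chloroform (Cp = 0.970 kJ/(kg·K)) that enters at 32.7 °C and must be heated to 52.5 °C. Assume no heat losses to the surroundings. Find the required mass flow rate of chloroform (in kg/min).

ṁ_c = 968 kg/min

Heat released by hot stream: Q = 268 × 0.920 × (166 − 90.6) = 18591 kJ/min
Energy balance on cold side (adiabatic exchanger): Q = ṁ_c·Cp_c·(T_c,out − T_c,in)
ṁ_c = 18591 / [0.970 × (52.5 − 32.7)] = 967.96 kg/min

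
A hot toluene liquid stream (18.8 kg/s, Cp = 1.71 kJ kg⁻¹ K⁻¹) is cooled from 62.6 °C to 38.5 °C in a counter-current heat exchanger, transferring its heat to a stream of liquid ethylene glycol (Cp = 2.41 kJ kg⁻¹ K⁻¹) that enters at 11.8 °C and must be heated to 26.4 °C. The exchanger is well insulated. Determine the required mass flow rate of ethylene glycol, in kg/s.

ṁ_c = 22.0 kg/s

Heat released by hot stream: Q = 18.8 × 1.71 × (62.6 − 38.5) = 774.77 kJ/s
Energy balance on cold side (adiabatic exchanger): Q = ṁ_c·Cp_c·(T_c,out − T_c,in)
ṁ_c = 774.77 / [2.41 × (26.4 − 11.8)] = 22.019 kg/s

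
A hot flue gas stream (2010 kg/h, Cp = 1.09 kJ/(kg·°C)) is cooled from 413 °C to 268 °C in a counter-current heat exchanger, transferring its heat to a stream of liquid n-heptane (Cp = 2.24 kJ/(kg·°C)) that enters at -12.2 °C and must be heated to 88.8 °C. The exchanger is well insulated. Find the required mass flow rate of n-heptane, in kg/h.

ṁ_c = 1400 kg/h

Heat released by hot stream: Q = 2010 × 1.09 × (413 − 268) = 317680 kJ/h
Energy balance on cold side (adiabatic exchanger): Q = ṁ_c·Cp_c·(T_c,out − T_c,in)
ṁ_c = 317680 / [2.24 × (88.8 − -12.2)] = 1404.2 kg/h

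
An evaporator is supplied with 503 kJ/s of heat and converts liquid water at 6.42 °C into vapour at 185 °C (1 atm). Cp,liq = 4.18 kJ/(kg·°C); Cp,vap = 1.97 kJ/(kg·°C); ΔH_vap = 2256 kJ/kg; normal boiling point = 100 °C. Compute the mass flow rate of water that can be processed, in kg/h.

Δh = 4.18×(100−6.42) + 2256 + 1.97×(185−100) = 2814.6 kJ/kg
Q = 503 kJ/s = 503 kJ/s = 1.8108e+06 kJ/h
ṁ = Q/Δh = 1.8108e+06 / 2814.6 = 643.36 kg/h

ṁ = 643 kg/h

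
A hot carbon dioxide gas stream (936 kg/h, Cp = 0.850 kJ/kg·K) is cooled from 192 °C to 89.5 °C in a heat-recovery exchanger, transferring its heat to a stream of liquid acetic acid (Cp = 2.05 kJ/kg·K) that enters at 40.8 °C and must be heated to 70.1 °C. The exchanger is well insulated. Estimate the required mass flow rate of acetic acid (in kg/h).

ṁ_c = 1360 kg/h

Heat released by hot stream: Q = 936 × 0.850 × (192 − 89.5) = 81549 kJ/h
Energy balance on cold side (adiabatic exchanger): Q = ṁ_c·Cp_c·(T_c,out − T_c,in)
ṁ_c = 81549 / [2.05 × (70.1 − 40.8)] = 1357.7 kg/h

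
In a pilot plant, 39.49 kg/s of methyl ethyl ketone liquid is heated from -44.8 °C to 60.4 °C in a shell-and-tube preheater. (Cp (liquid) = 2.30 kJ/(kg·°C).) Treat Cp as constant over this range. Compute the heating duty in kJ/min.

Q = 573000 kJ/min

Q = ṁ·Cp·ΔT = 39.49 × 2.30 × (60.4 − -44.8) = 9555 kJ/s
Heating duty = 573300 kJ/min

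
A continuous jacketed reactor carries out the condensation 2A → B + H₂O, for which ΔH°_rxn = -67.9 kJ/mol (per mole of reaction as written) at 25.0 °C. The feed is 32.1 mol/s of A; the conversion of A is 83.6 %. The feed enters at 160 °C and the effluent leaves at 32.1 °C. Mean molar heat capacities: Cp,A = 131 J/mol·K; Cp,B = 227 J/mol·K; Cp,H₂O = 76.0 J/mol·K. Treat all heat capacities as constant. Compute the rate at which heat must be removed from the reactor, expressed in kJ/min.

Extent of reaction ξ = 0.836 × 32.1 / 2 = 13.418 mol/s
Reaction term: ξ·ΔH°_rxn = 13.418 × -67.9 = -911.07 kJ/s
Sensible, feed 160→25 °C: -567.69 kJ/s
Outlet flows (mol/s): A 5.2644, B 13.418, H₂O 13.418
Sensible, products 25→32.1 °C: 33.762 kJ/s
Q = ΔH = -1445 kJ/s = -1445 kW
Heat removed = 86700 kJ/min

Q_out = 86700 kJ/min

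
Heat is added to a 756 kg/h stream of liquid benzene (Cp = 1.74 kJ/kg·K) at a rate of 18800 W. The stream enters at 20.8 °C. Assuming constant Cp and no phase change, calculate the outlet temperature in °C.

Q = 18800 W = 67680 kJ/h
ΔT = Q/(ṁ·Cp) = 67680/(756×1.74) = 51.45 K
T_out = 20.8 + 51.45 = 72.25 °C

T_out = 72.3 °C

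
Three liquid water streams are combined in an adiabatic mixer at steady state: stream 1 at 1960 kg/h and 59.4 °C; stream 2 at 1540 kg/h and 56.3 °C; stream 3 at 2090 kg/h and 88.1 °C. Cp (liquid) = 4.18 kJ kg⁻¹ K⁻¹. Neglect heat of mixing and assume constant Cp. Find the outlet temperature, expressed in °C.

Adiabatic, steady state ⇒ Σ ṁᵢCp,ᵢ(T_out − Tᵢ) = 0
T_out = Σ ṁᵢCp,ᵢTᵢ / Σ ṁᵢCp,ᵢ
      = 1.6187e+06 / 23366 = 69.276 °C

T_out = 69.3 °C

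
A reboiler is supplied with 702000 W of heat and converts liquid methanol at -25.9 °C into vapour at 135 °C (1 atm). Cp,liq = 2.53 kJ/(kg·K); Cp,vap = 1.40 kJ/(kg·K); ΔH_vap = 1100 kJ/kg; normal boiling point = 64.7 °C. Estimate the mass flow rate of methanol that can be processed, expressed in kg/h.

Δh = 2.53×(64.7−-25.9) + 1100 + 1.40×(135−64.7) = 1427.6 kJ/kg
Q = 702000 W = 702 kJ/s = 2.5272e+06 kJ/h
ṁ = Q/Δh = 2.5272e+06 / 1427.6 = 1770.2 kg/h

ṁ = 1770 kg/h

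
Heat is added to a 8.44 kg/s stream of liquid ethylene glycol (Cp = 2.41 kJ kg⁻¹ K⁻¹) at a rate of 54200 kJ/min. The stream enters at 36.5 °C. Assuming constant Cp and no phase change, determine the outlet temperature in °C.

T_out = 80.9 °C

Q = 54200 kJ/min = 903.33 kJ/s
ΔT = Q/(ṁ·Cp) = 903.33/(8.44×2.41) = 44.411 K
T_out = 36.5 + 44.411 = 80.911 °C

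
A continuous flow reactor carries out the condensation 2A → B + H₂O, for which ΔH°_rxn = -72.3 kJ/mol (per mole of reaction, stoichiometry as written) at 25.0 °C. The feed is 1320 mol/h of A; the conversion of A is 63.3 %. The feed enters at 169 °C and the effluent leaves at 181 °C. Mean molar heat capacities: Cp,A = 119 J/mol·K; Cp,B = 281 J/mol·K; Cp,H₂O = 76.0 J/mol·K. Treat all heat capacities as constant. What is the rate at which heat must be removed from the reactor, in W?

Q_out = 5710 W

Extent of reaction ξ = 0.633 × 1320 / 2 = 417.78 mol/h
Reaction term: ξ·ΔH°_rxn = 417.78 × -72.3 = -30205 kJ/h
Sensible, feed 169→25 °C: -22620 kJ/h
Outlet flows (mol/h): A 484.44, B 417.78, H₂O 417.78
Sensible, products 25→181 °C: 32260 kJ/h
Q = ΔH = -20565 kJ/h = -5.7125 kW
Heat removed = 5712.5 W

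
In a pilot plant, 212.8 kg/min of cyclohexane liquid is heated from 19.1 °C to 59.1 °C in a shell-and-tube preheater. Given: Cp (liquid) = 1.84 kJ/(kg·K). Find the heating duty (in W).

Q = ṁ·Cp·ΔT = 212.8 × 1.84 × (59.1 − 19.1) = 15662 kJ/min
Converting: 15662 / 60 s = 261.03 kW
Heating duty = 261030 W

Q = 261000 W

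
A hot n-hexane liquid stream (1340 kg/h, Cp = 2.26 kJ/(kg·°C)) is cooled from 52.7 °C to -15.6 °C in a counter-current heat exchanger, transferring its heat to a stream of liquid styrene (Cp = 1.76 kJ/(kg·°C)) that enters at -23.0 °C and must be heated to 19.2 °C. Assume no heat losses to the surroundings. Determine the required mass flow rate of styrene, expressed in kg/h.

Heat released by hot stream: Q = 1340 × 2.26 × (52.7 − -15.6) = 206840 kJ/h
Energy balance on cold side (adiabatic exchanger): Q = ṁ_c·Cp_c·(T_c,out − T_c,in)
ṁ_c = 206840 / [1.76 × (19.2 − -23.0)] = 2784.9 kg/h

ṁ_c = 2780 kg/h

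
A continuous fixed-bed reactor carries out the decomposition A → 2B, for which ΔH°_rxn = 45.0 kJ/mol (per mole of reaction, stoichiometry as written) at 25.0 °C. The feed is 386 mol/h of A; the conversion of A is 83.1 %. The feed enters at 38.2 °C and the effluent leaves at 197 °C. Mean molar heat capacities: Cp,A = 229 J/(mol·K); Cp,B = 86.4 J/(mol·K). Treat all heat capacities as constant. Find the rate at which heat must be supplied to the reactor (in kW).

Extent of reaction ξ = 0.831 × 386 = 320.77 mol/h
Reaction term: ξ·ΔH°_rxn = 320.77 × 45.0 = 14434 kJ/h
Sensible, feed 38.2→25 °C: -1166.8 kJ/h
Outlet flows (mol/h): A 65.234, B 641.53
Sensible, products 25→197 °C: 12103 kJ/h
Q = ΔH = 25371 kJ/h = 7.0474 kW
Heat supplied = 7.0474 kW

Q_in = 7.05 kW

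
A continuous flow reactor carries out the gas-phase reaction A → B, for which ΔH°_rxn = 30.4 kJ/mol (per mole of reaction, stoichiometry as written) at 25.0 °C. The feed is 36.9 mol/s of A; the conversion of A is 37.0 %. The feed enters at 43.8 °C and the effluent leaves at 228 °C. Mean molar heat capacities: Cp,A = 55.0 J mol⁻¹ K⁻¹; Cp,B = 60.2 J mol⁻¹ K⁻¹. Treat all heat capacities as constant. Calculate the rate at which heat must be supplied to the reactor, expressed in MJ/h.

Extent of reaction ξ = 0.370 × 36.9 = 13.653 mol/s
Reaction term: ξ·ΔH°_rxn = 13.653 × 30.4 = 415.05 kJ/s
Sensible, feed 43.8→25 °C: -38.155 kJ/s
Outlet flows (mol/s): A 23.247, B 13.653
Sensible, products 25→228 °C: 426.4 kJ/s
Q = ΔH = 803.3 kJ/s = 803.3 kW
Heat supplied = 2891.9 MJ/h

Q_in = 2890 MJ/h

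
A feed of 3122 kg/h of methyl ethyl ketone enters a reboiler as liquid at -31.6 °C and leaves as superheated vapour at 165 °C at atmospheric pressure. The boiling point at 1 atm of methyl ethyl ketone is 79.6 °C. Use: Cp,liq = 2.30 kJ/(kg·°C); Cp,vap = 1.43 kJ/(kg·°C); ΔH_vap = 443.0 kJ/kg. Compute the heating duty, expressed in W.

Q = 712000 W

liquid -31.6→79.6 °C: 255.76 kJ/kg
vaporisation at 79.6 °C: 443 kJ/kg
vapour 79.6→165 °C: 122.12 kJ/kg
Δh = 255.76 + 443 + 122.12 = 820.88 kJ/kg
Q = ṁ·Δh = 3122 kg/h × 820.88 kJ/kg = 2.5628e+06 kJ/h
|Q| = 711.89 kW = 711890 W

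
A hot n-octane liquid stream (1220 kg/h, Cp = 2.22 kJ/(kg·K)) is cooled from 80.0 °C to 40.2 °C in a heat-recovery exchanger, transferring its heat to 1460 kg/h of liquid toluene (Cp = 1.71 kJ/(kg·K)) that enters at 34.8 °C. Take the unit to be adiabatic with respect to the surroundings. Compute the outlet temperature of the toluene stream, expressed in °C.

Heat released by hot stream: Q = 1220 × 2.22 × (80.0 − 40.2) = 107790 kJ/h
Energy balance on cold side (adiabatic exchanger): Q = ṁ_c·Cp_c·(T_c,out − T_c,in)
T_c,out = 34.8 + 107790/(1460 × 1.71) = 77.976 °C

T_c,out = 78.0 °C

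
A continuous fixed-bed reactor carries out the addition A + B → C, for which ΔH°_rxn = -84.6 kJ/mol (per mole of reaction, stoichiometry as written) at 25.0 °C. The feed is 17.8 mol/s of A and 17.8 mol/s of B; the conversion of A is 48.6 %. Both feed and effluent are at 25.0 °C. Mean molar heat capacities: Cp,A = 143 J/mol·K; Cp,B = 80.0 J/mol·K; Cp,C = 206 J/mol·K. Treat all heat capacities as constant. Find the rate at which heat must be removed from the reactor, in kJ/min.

Q_out = 43900 kJ/min

Extent of reaction ξ = 0.486 × 17.8 = 8.6508 mol/s
Reaction term: ξ·ΔH°_rxn = 8.6508 × -84.6 = -731.86 kJ/s
Q = ΔH = -731.86 kJ/s = -731.86 kW
Heat removed = 43911 kJ/min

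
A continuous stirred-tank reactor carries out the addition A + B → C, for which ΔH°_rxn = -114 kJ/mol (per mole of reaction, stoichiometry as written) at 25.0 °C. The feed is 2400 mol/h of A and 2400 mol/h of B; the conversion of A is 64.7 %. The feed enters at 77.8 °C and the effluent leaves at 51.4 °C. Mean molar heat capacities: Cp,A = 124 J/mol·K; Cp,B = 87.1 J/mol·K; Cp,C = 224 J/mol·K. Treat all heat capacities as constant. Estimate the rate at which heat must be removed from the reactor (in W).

Extent of reaction ξ = 0.647 × 2400 = 1552.8 mol/h
Reaction term: ξ·ΔH°_rxn = 1552.8 × -114 = -177020 kJ/h
Sensible, feed 77.8→25 °C: -26751 kJ/h
Outlet flows (mol/h): A 847.2, B 847.2, C 1552.8
Sensible, products 25→51.4 °C: 13904 kJ/h
Q = ΔH = -189870 kJ/h = -52.74 kW
Heat removed = 52740 W

Q_out = 52700 W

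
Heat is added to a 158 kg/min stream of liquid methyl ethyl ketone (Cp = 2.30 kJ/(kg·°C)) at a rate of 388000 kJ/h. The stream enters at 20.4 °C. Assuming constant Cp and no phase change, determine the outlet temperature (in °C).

Q = 388000 kJ/h = 6466.7 kJ/min
ΔT = Q/(ṁ·Cp) = 6466.7/(158×2.30) = 17.795 K
T_out = 20.4 + 17.795 = 38.195 °C

T_out = 38.2 °C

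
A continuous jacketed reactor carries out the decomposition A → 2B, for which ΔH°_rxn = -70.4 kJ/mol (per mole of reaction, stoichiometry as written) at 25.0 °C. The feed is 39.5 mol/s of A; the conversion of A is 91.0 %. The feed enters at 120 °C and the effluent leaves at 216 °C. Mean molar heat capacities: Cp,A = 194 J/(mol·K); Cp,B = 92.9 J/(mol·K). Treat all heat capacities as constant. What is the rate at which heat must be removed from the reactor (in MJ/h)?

Q_out = 6660 MJ/h

Extent of reaction ξ = 0.910 × 39.5 = 35.945 mol/s
Reaction term: ξ·ΔH°_rxn = 35.945 × -70.4 = -2530.5 kJ/s
Sensible, feed 120→25 °C: -727.99 kJ/s
Outlet flows (mol/s): A 3.555, B 71.89
Sensible, products 25→216 °C: 1407.3 kJ/s
Q = ΔH = -1851.2 kJ/s = -1851.2 kW
Heat removed = 6664.2 MJ/h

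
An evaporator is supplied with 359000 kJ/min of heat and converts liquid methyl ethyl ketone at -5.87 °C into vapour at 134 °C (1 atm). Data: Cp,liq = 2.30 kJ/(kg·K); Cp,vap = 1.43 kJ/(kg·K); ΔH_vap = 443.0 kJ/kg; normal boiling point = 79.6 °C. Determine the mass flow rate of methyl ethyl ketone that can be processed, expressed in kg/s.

ṁ = 8.34 kg/s

Δh = 2.30×(79.6−-5.87) + 443.0 + 1.43×(134−79.6) = 717.37 kJ/kg
Q = 359000 kJ/min = 5983.3 kJ/s = 5983.3 kJ/s
ṁ = Q/Δh = 5983.3 / 717.37 = 8.3406 kg/s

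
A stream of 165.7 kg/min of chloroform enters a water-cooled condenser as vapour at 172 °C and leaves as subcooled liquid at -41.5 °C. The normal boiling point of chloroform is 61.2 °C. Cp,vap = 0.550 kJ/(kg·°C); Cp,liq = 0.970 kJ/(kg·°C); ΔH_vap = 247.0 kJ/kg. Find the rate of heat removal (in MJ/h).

Q_c = 4050 MJ/h

vapour 172→61.2 °C: -60.94 kJ/kg
condensation at 61.2 °C: -247 kJ/kg
liquid 61.2→-41.5 °C: -99.619 kJ/kg
Δh = -60.94 + -247 + -99.619 = -407.56 kJ/kg
Q = ṁ·Δh = 165.7 kg/min × -407.56 kJ/kg = -67533 kJ/min
|Q| = 1125.5 kW = 4052 MJ/h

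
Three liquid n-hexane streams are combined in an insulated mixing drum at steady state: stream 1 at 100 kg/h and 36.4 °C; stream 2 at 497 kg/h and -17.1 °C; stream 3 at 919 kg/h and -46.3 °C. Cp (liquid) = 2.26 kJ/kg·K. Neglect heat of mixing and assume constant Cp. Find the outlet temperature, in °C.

Energy balance with Q = 0: Σ ṁᵢCp,ᵢ(T_out − Tᵢ) = 0
T_out = Σ ṁᵢCp,ᵢTᵢ / Σ ṁᵢCp,ᵢ
      = -107140 / 3426.2 = -31.272 °C

T_out = -31.3 °C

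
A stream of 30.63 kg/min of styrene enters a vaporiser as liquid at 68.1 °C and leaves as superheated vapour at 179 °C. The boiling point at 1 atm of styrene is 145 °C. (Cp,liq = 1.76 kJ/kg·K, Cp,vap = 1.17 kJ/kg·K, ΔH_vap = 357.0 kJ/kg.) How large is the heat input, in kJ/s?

Q = 272 kJ/s

liquid 68.1→145 °C: 135.34 kJ/kg
vaporisation at 145 °C: 357 kJ/kg
vapour 145→179 °C: 39.78 kJ/kg
Δh = 135.34 + 357 + 39.78 = 532.12 kJ/kg
Q = ṁ·Δh = 30.63 kg/min × 532.12 kJ/kg = 16299 kJ/min
|Q| = 271.65 kW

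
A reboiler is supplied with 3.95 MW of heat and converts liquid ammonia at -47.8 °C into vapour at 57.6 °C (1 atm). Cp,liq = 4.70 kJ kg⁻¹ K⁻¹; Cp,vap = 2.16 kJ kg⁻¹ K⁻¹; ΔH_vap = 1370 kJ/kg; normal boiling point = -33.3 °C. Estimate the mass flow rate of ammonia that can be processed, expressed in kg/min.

ṁ = 145 kg/min

Δh = 4.70×(-33.3−-47.8) + 1370 + 2.16×(57.6−-33.3) = 1634.5 kJ/kg
Q = 3.95 MW = 3950 kJ/s = 237000 kJ/min
ṁ = Q/Δh = 237000 / 1634.5 = 145 kg/min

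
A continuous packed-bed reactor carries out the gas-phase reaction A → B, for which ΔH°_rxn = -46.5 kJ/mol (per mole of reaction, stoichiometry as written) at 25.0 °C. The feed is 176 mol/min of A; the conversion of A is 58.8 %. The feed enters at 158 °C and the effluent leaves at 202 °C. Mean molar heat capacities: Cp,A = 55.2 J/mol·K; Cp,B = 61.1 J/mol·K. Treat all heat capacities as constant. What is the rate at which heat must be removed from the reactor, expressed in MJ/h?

Extent of reaction ξ = 0.588 × 176 = 103.49 mol/min
Reaction term: ξ·ΔH°_rxn = 103.49 × -46.5 = -4812.2 kJ/min
Sensible, feed 158→25 °C: -1292.1 kJ/min
Outlet flows (mol/min): A 72.512, B 103.49
Sensible, products 25→202 °C: 1827.7 kJ/min
Q = ΔH = -4276.7 kJ/min = -71.278 kW
Heat removed = 256.6 MJ/h

Q_out = 257 MJ/h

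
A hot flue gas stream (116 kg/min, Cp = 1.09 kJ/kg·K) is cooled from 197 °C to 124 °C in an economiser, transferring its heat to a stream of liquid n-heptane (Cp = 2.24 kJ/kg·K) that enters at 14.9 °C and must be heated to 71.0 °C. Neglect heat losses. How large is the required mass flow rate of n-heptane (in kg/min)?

Heat released by hot stream: Q = 116 × 1.09 × (197 − 124) = 9230.1 kJ/min
Energy balance on cold side (adiabatic exchanger): Q = ṁ_c·Cp_c·(T_c,out − T_c,in)
ṁ_c = 9230.1 / [2.24 × (71.0 − 14.9)] = 73.451 kg/min

ṁ_c = 73.5 kg/min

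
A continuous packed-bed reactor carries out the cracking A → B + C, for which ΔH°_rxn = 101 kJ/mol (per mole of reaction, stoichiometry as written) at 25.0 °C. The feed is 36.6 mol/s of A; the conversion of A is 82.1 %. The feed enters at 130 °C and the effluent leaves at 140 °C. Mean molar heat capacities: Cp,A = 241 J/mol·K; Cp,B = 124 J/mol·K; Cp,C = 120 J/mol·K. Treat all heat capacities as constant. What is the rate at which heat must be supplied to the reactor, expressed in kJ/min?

Extent of reaction ξ = 0.821 × 36.6 = 30.049 mol/s
Reaction term: ξ·ΔH°_rxn = 30.049 × 101 = 3034.9 kJ/s
Sensible, feed 130→25 °C: -926.16 kJ/s
Outlet flows (mol/s): A 6.5514, B 30.049, C 30.049
Sensible, products 25→140 °C: 1024.7 kJ/s
Q = ΔH = 3133.5 kJ/s = 3133.5 kW
Heat supplied = 188010 kJ/min

Q_in = 188000 kJ/min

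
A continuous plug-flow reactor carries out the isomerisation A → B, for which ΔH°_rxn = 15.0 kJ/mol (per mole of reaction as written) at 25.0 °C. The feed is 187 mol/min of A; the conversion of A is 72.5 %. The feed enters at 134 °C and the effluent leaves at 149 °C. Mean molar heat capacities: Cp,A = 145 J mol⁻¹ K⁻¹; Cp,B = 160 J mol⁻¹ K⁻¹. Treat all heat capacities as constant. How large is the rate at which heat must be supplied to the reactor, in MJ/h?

Extent of reaction ξ = 0.725 × 187 = 135.57 mol/min
Reaction term: ξ·ΔH°_rxn = 135.57 × 15.0 = 2033.6 kJ/min
Sensible, feed 134→25 °C: -2955.5 kJ/min
Outlet flows (mol/min): A 51.425, B 135.57
Sensible, products 25→149 °C: 3614.4 kJ/min
Q = ΔH = 2692.5 kJ/min = 44.875 kW
Heat supplied = 161.55 MJ/h

Q_in = 162 MJ/h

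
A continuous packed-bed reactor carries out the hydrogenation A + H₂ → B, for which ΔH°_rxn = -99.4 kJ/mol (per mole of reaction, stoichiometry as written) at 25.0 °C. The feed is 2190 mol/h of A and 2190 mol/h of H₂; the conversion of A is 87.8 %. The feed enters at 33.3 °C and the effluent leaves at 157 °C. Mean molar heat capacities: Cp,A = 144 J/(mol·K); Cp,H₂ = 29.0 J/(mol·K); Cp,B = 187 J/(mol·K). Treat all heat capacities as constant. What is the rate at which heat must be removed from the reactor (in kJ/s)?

Q_out = 39.1 kJ/s

Extent of reaction ξ = 0.878 × 2190 = 1922.8 mol/h
Reaction term: ξ·ΔH°_rxn = 1922.8 × -99.4 = -191130 kJ/h
Sensible, feed 33.3→25 °C: -3144.6 kJ/h
Outlet flows (mol/h): A 267.18, H₂ 267.18, B 1922.8
Sensible, products 25→157 °C: 53564 kJ/h
Q = ΔH = -140710 kJ/h = -39.086 kW
Heat removed = 39.086 kJ/s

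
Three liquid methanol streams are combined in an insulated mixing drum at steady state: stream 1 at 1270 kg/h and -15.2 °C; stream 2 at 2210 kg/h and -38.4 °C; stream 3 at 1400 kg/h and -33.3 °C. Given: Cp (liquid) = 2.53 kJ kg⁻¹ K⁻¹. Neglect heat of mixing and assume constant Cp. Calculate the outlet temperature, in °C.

T_out = -30.9 °C

No heat crosses the boundary, so H_out = H_in.
Σ ṁᵢCp,ᵢTᵢ = 1270×2.53×-15.2 + 2210×2.53×-38.4 + 1400×2.53×-33.3 = -381490
Σ ṁᵢCp,ᵢ = 1270×2.53 + 2210×2.53 + 1400×2.53 = 12346
T_out = -381490 / 12346 = -30.899 °C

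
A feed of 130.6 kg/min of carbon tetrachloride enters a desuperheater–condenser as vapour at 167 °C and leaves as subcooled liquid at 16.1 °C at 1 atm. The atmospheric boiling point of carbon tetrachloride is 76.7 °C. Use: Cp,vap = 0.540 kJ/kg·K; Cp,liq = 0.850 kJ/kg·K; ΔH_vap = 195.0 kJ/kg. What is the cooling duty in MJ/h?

vapour 167→76.7 °C: -48.762 kJ/kg
condensation at 76.7 °C: -195 kJ/kg
liquid 76.7→16.1 °C: -51.51 kJ/kg
Δh = -48.762 + -195 + -51.51 = -295.27 kJ/kg
Q = ṁ·Δh = 130.6 kg/min × -295.27 kJ/kg = -38563 kJ/min
|Q| = 642.71 kW = 2313.8 MJ/h

Q_c = 2310 MJ/h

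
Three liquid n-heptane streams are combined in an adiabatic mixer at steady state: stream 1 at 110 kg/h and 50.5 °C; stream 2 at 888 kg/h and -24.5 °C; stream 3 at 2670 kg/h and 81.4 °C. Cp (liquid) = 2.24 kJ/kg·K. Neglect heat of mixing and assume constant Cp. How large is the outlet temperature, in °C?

T_out = 54.8 °C

No heat crosses the boundary, so H_out = H_in.
T_out = Σ ṁᵢCp,ᵢTᵢ / Σ ṁᵢCp,ᵢ
      = 450550 / 8216.3 = 54.836 °C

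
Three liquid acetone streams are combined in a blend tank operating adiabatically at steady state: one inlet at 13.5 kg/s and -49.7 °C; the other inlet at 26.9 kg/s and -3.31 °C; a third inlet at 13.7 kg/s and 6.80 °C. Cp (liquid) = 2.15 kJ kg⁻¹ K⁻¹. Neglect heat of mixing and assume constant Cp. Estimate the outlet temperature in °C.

T_out = -12.3 °C

No heat crosses the boundary, so H_out = H_in.
Σ ṁᵢCp,ᵢTᵢ = 13.5×2.15×-49.7 + 26.9×2.15×-3.31 + 13.7×2.15×6.80 = -1433.7
Σ ṁᵢCp,ᵢ = 13.5×2.15 + 26.9×2.15 + 13.7×2.15 = 116.31
T_out = -1433.7 / 116.31 = -12.326 °C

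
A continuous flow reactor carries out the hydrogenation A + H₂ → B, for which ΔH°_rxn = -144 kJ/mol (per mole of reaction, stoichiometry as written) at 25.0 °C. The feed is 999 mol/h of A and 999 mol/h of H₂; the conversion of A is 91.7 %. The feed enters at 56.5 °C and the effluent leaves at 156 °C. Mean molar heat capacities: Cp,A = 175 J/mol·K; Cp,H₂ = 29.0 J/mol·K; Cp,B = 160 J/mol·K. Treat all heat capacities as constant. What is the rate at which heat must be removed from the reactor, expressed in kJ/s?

Extent of reaction ξ = 0.917 × 999 = 916.08 mol/h
Reaction term: ξ·ΔH°_rxn = 916.08 × -144 = -131920 kJ/h
Sensible, feed 56.5→25 °C: -6419.6 kJ/h
Outlet flows (mol/h): A 82.917, H₂ 82.917, B 916.08
Sensible, products 25→156 °C: 21417 kJ/h
Q = ΔH = -116920 kJ/h = -32.477 kW
Heat removed = 32.477 kJ/s

Q_out = 32.5 kJ/s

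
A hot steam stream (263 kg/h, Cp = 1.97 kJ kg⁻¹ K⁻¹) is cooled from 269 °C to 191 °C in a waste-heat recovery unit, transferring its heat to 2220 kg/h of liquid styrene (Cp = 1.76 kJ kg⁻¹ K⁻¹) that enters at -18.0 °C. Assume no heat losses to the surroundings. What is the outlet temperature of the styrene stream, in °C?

T_c,out = -7.66 °C

Heat released by hot stream: Q = 263 × 1.97 × (269 − 191) = 40413 kJ/h
Energy balance on cold side (adiabatic exchanger): Q = ṁ_c·Cp_c·(T_c,out − T_c,in)
T_c,out = -18.0 + 40413/(2220 × 1.76) = -7.6569 °C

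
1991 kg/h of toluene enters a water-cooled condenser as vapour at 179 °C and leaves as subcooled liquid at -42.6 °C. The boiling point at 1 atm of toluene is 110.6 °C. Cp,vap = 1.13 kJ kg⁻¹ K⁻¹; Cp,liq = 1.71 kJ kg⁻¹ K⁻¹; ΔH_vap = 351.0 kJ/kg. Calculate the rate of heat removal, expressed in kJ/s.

Q_c = 382 kJ/s

vapour 179→110.6 °C: -77.292 kJ/kg
condensation at 110.6 °C: -351 kJ/kg
liquid 110.6→-42.6 °C: -261.97 kJ/kg
Δh = -77.292 + -351 + -261.97 = -690.26 kJ/kg
Q = ṁ·Δh = 1991 kg/h × -690.26 kJ/kg = -1.3743e+06 kJ/h
|Q| = 381.75 kW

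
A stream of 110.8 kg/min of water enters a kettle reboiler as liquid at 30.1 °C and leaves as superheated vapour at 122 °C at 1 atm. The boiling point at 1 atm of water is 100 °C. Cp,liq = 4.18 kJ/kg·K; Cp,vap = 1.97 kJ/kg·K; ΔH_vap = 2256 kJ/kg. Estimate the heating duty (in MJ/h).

liquid 30.1→100 °C: 292.18 kJ/kg
vaporisation at 100 °C: 2256 kJ/kg
vapour 100→122 °C: 43.34 kJ/kg
Δh = 292.18 + 2256 + 43.34 = 2591.5 kJ/kg
Q = ṁ·Δh = 110.8 kg/min × 2591.5 kJ/kg = 287140 kJ/min
|Q| = 4785.7 kW = 17228 MJ/h

Q = 17200 MJ/h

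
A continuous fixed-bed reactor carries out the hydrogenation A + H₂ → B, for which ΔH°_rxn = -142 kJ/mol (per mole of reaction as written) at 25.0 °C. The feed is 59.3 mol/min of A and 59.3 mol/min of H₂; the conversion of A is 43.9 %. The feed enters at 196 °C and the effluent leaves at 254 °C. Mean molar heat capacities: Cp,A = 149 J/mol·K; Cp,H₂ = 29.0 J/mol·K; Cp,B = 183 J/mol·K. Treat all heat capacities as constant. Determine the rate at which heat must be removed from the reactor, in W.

Q_out = 50900 W

Extent of reaction ξ = 0.439 × 59.3 = 26.033 mol/min
Reaction term: ξ·ΔH°_rxn = 26.033 × -142 = -3696.6 kJ/min
Sensible, feed 196→25 °C: -1805 kJ/min
Outlet flows (mol/min): A 33.267, H₂ 33.267, B 26.033
Sensible, products 25→254 °C: 2447 kJ/min
Q = ΔH = -3054.6 kJ/min = -50.91 kW
Heat removed = 50910 W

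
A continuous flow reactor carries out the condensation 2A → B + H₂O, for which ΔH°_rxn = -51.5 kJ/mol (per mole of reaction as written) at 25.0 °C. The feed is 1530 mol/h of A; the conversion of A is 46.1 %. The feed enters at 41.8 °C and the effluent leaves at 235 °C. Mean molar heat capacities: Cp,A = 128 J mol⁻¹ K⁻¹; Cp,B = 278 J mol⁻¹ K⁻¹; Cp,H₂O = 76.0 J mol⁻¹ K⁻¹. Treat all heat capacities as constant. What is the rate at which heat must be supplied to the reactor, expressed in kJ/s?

Extent of reaction ξ = 0.461 × 1530 / 2 = 352.67 mol/h
Reaction term: ξ·ΔH°_rxn = 352.67 × -51.5 = -18162 kJ/h
Sensible, feed 41.8→25 °C: -3290.1 kJ/h
Outlet flows (mol/h): A 824.67, B 352.67, H₂O 352.67
Sensible, products 25→235 °C: 48384 kJ/h
Q = ΔH = 26932 kJ/h = 7.4811 kW
Heat supplied = 7.4811 kJ/s

Q_in = 7.48 kJ/s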